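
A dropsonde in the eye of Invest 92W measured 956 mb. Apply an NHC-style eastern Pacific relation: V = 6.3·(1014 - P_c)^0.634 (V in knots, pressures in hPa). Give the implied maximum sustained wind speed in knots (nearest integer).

83 kt

ΔP = 1014 − 956 = 58 mb.
58^0.634 ≈ 13.122.
V ≈ 6.3 × 13.122 ≈ 82.7 kt.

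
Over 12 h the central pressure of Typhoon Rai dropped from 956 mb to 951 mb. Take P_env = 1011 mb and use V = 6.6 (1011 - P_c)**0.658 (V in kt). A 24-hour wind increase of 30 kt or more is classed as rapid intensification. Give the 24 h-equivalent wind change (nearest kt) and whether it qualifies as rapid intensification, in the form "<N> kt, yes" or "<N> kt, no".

11 kt, no

V₁: ΔP = 55, V ≈ 6.6 × 55^0.658 ≈ 92.19 kt.
V₂: ΔP = 60, V ≈ 6.6 × 60^0.658 ≈ 97.63 kt.
ΔV over 12 h = 5.44 kt → 24 h equivalent = 5.44 × 24/12 ≈ 10.88 kt.
11 kt < 30 kt ⇒ not rapid intensification.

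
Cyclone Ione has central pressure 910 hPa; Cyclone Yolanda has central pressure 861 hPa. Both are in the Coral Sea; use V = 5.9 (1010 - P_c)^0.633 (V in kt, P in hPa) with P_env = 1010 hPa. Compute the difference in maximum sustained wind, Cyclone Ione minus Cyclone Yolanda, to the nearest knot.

Cyclone Ione: ΔP = 100; V ≈ 5.9 × 100^0.633 ≈ 108.86 kt.
Cyclone Yolanda: ΔP = 149; V ≈ 5.9 × 149^0.633 ≈ 140.11 kt.
Difference ≈ 108.86 − 140.11 = -31.25 → -31 kt.

-31 kt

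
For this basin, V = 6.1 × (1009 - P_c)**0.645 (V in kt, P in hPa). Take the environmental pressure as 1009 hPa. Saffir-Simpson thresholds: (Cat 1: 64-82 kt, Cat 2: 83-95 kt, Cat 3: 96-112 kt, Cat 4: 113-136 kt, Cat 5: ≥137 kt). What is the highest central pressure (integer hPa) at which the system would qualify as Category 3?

Category 3 begins at V = 96 kt.
Required ΔP = (96/6.1)^(1/0.645) = 15.738^1.550 ≈ 71.73 hPa.
P_c ≤ 1009 − 71.73 = 937.27, so the highest integer P_c is 937 hPa.

937 hPa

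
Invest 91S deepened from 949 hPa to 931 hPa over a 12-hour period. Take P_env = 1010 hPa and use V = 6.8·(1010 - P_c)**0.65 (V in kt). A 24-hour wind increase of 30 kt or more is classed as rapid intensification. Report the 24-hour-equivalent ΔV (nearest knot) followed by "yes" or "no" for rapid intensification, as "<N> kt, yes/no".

V₁: ΔP = 61, V ≈ 6.8 × 61^0.65 ≈ 98.40 kt.
V₂: ΔP = 79, V ≈ 6.8 × 79^0.65 ≈ 116.40 kt.
ΔV over 12 h = 18.00 kt → 24 h equivalent = 18.00 × 24/12 ≈ 36.00 kt.
36 kt ≥ 30 kt ⇒ rapid intensification.

36 kt, yes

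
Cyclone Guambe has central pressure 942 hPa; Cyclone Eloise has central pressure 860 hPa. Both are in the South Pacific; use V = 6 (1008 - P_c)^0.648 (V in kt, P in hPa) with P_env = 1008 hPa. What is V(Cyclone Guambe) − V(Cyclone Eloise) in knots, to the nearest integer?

-62 kt

Cyclone Guambe: ΔP = 66; V ≈ 6 × 66^0.648 ≈ 90.62 kt.
Cyclone Eloise: ΔP = 148; V ≈ 6 × 148^0.648 ≈ 152.93 kt.
Difference ≈ 90.62 − 152.93 = -62.31 → -62 kt.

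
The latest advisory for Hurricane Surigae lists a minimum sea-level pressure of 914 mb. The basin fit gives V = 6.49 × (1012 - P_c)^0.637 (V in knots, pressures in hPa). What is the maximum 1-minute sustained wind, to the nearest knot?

ΔP = 1012 − 914 = 98 mb.
98^0.637 ≈ 18.553.
V ≈ 6.49 × 18.553 ≈ 120.4 kt.

120 kt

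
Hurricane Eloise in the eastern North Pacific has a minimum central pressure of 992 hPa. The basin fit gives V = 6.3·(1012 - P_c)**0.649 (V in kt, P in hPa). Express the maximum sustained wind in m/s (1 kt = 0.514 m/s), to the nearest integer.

23 m/s

ΔP = 1012 − 992 = 20 hPa.
V ≈ 6.3 × 20^0.649 = 6.3 × 6.988 ≈ 44.026 kt.
44.026 × 0.514 ≈ 22.63 m/s → 23 m/s.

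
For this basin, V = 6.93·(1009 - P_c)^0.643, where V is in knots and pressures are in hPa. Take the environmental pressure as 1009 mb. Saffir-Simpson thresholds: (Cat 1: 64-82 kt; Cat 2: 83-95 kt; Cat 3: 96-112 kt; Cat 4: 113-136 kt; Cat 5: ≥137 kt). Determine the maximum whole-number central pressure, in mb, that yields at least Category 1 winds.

Category 1 begins at V = 64 kt.
Required ΔP = (64/6.93)^(1/0.643) = 9.235^1.555 ≈ 31.73 mb.
P_c ≤ 1009 − 31.73 = 977.27, so the highest integer P_c is 977 mb.

977 mb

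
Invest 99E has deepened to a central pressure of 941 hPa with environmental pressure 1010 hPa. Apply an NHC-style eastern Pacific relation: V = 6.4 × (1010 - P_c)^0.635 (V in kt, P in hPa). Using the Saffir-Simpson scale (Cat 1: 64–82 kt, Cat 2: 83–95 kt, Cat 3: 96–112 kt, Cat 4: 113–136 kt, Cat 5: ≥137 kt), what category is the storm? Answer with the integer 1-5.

ΔP = 1010 − 941 = 69 hPa.
V ≈ 6.4 × 69^0.635 = 6.4 × 14.71 ≈ 94 kt.
94 kt falls in the Category 2 band.

2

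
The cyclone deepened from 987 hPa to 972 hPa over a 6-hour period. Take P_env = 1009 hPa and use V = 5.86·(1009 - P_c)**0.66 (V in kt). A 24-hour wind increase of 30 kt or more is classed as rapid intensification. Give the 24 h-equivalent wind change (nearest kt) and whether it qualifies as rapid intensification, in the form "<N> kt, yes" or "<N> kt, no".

74 kt, yes

V₁: ΔP = 22, V ≈ 5.86 × 22^0.66 ≈ 45.07 kt.
V₂: ΔP = 37, V ≈ 5.86 × 37^0.66 ≈ 63.52 kt.
ΔV over 6 h = 18.45 kt → 24 h equivalent = 18.45 × 24/6 ≈ 73.80 kt.
74 kt ≥ 30 kt ⇒ rapid intensification.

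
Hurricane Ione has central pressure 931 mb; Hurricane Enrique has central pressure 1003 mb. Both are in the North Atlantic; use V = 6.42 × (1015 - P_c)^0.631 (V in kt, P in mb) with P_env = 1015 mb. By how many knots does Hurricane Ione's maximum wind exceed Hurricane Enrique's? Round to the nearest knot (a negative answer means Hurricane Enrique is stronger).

Hurricane Ione: ΔP = 84; V ≈ 6.42 × 84^0.631 ≈ 105.14 kt.
Hurricane Enrique: ΔP = 12; V ≈ 6.42 × 12^0.631 ≈ 30.80 kt.
Difference ≈ 105.14 − 30.80 = 74.34 → 74 kt.

74 kt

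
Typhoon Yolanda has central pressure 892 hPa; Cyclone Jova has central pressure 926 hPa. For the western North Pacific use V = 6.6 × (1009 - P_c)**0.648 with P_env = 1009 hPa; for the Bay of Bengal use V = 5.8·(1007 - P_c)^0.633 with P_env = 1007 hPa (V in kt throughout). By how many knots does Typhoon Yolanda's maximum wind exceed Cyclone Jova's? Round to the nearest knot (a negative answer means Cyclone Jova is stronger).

51 kt

Typhoon Yolanda: ΔP = 117; V ≈ 6.6 × 117^0.648 ≈ 144.45 kt.
Cyclone Jova: ΔP = 81; V ≈ 5.8 × 81^0.633 ≈ 93.65 kt.
Difference ≈ 144.45 − 93.65 = 50.80 → 51 kt.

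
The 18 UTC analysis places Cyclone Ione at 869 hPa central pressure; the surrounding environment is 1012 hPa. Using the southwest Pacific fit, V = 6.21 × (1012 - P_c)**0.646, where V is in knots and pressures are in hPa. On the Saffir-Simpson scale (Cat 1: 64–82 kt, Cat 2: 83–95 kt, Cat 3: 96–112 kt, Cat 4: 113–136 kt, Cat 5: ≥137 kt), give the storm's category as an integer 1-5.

ΔP = 1012 − 869 = 143 hPa.
V ≈ 6.21 × 143^0.646 = 6.21 × 24.68 ≈ 153 kt.
153 kt falls in the Category 5 band.

5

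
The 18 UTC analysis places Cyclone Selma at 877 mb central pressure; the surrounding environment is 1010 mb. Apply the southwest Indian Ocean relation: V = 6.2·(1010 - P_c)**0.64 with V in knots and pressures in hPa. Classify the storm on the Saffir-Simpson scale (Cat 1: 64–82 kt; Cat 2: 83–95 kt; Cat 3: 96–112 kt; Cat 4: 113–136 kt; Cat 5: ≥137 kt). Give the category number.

ΔP = 1010 − 877 = 133 mb.
V ≈ 6.2 × 133^0.64 = 6.2 × 22.87 ≈ 142 kt.
142 kt falls in the Category 5 band.

5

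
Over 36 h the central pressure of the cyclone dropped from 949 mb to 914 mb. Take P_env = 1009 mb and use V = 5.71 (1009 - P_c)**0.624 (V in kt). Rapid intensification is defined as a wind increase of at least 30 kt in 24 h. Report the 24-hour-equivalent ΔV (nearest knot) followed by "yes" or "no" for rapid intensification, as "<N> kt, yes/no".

V₁: ΔP = 60, V ≈ 5.71 × 60^0.624 ≈ 73.49 kt.
V₂: ΔP = 95, V ≈ 5.71 × 95^0.624 ≈ 97.89 kt.
ΔV over 36 h = 24.40 kt → 24 h equivalent = 24.40 × 24/36 ≈ 16.27 kt.
16 kt < 30 kt ⇒ not rapid intensification.

16 kt, no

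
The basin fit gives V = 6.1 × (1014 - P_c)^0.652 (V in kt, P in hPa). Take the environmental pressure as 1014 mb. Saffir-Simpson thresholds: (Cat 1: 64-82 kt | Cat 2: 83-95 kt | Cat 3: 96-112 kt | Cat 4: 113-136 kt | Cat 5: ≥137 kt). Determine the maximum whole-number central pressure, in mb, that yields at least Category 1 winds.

977 mb

Category 1 begins at V = 64 kt.
Required ΔP = (64/6.1)^(1/0.652) = 10.492^1.534 ≈ 36.79 mb.
P_c ≤ 1014 − 36.79 = 977.21, so the highest integer P_c is 977 mb.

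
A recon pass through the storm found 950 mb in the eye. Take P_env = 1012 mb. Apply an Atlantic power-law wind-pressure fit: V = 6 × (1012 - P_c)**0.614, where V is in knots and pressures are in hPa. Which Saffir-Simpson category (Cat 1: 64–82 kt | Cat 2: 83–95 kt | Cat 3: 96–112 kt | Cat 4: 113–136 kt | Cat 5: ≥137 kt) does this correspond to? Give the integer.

ΔP = 1012 − 950 = 62 mb.
V ≈ 6 × 62^0.614 = 6 × 12.60 ≈ 76 kt.
76 kt falls in the Category 1 band.

1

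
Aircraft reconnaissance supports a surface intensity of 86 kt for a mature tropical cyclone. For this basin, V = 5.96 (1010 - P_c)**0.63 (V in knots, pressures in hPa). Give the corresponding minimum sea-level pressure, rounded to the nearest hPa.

941 hPa

ΔP = (V / 5.96)^(1/0.63) = (86/5.96)^1.587.
86/5.96 = 14.430; 14.430^1.587 ≈ 69.20 hPa.
P_c = 1010 − 69.20 = 940.80 ≈ 941 hPa.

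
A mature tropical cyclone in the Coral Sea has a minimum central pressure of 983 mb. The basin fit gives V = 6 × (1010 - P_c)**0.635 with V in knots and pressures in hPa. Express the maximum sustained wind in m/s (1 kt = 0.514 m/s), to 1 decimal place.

ΔP = 1010 − 983 = 27 mb.
V ≈ 6 × 27^0.635 = 6 × 8.108 ≈ 48.648 kt.
48.648 × 0.514 ≈ 25.01 m/s → 25.0 m/s.

25.0 m/s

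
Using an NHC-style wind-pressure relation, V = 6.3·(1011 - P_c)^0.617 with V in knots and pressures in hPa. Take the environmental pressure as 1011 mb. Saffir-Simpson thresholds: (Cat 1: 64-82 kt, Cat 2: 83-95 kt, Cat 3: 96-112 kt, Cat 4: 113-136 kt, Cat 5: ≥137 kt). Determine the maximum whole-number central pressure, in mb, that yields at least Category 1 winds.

Category 1 begins at V = 64 kt.
Required ΔP = (64/6.3)^(1/0.617) = 10.159^1.621 ≈ 42.84 mb.
P_c ≤ 1011 − 42.84 = 968.16, so the highest integer P_c is 968 mb.

968 mb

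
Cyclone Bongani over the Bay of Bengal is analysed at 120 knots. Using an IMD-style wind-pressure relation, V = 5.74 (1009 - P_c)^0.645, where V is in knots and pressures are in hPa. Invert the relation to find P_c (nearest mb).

898 mb

ΔP = (V / 5.74)^(1/0.645) = (120/5.74)^1.550.
120/5.74 = 20.906; 20.906^1.550 ≈ 111.41 mb.
P_c = 1009 − 111.41 = 897.59 ≈ 898 mb.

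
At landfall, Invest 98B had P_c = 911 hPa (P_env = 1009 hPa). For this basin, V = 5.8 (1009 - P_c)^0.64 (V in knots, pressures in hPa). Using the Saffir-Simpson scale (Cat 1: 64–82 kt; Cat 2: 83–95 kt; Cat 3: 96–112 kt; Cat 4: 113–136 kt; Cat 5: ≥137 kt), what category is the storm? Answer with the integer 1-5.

ΔP = 1009 − 911 = 98 hPa.
V ≈ 5.8 × 98^0.64 = 5.8 × 18.81 ≈ 109 kt.
109 kt falls in the Category 3 band.

3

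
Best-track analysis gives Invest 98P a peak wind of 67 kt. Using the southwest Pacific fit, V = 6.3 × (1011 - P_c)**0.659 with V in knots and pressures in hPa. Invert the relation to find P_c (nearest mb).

ΔP = (V / 6.3)^(1/0.659) = (67/6.3)^1.517.
67/6.3 = 10.635; 10.635^1.517 ≈ 36.14 mb.
P_c = 1011 − 36.14 = 974.86 ≈ 975 mb.

975 mb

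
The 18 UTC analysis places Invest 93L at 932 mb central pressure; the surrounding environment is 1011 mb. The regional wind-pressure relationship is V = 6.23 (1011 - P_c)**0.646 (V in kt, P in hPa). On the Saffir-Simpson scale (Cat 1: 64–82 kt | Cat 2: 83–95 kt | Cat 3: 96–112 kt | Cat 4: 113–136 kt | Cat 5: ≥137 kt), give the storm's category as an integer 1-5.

3

ΔP = 1011 − 932 = 79 mb.
V ≈ 6.23 × 79^0.646 = 6.23 × 16.82 ≈ 105 kt.
105 kt falls in the Category 3 band.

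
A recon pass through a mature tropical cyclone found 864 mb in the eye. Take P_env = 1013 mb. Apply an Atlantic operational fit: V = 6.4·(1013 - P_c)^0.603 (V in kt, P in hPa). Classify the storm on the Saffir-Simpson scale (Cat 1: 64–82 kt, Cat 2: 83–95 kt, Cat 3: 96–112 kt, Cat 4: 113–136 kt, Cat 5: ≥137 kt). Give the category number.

4

ΔP = 1013 − 864 = 149 mb.
V ≈ 6.4 × 149^0.603 = 6.4 × 20.44 ≈ 131 kt.
131 kt falls in the Category 4 band.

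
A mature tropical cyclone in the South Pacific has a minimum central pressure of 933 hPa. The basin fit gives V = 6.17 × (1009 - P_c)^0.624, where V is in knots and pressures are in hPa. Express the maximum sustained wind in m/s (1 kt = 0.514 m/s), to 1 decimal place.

47.3 m/s

ΔP = 1009 − 933 = 76 hPa.
V ≈ 6.17 × 76^0.624 = 6.17 × 14.915 ≈ 92.026 kt.
92.026 × 0.514 ≈ 47.30 m/s → 47.3 m/s.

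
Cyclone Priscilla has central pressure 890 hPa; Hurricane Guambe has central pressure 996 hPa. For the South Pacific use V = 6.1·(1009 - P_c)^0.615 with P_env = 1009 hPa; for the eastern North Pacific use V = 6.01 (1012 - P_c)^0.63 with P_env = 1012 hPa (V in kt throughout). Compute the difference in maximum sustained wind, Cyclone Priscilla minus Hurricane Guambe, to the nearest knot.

Cyclone Priscilla: ΔP = 119; V ≈ 6.1 × 119^0.615 ≈ 115.29 kt.
Hurricane Guambe: ΔP = 16; V ≈ 6.01 × 16^0.63 ≈ 34.47 kt.
Difference ≈ 115.29 − 34.47 = 80.82 → 81 kt.

81 kt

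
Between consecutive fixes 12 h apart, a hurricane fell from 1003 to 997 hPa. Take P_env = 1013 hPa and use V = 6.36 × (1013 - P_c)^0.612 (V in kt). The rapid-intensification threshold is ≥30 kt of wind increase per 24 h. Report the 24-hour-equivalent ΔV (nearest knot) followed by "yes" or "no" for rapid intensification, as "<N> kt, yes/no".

17 kt, no

V₁: ΔP = 10, V ≈ 6.36 × 10^0.612 ≈ 26.03 kt.
V₂: ΔP = 16, V ≈ 6.36 × 16^0.612 ≈ 34.70 kt.
ΔV over 12 h = 8.67 kt → 24 h equivalent = 8.67 × 24/12 ≈ 17.34 kt.
17 kt < 30 kt ⇒ not rapid intensification.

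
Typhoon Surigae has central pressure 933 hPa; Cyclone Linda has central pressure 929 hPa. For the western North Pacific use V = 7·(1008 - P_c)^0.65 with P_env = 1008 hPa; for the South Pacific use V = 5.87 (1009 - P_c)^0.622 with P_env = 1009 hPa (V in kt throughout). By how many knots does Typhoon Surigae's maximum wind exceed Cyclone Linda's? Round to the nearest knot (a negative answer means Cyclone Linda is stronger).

Typhoon Surigae: ΔP = 75; V ≈ 7 × 75^0.65 ≈ 115.85 kt.
Cyclone Linda: ΔP = 80; V ≈ 5.87 × 80^0.622 ≈ 89.61 kt.
Difference ≈ 115.85 − 89.61 = 26.24 → 26 kt.

26 kt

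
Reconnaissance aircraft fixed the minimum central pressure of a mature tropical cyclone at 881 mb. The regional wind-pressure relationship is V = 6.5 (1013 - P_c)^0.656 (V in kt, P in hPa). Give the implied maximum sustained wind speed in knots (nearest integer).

ΔP = 1013 − 881 = 132 mb.
132^0.656 ≈ 24.609.
V ≈ 6.5 × 24.609 ≈ 160.0 kt.

160 kt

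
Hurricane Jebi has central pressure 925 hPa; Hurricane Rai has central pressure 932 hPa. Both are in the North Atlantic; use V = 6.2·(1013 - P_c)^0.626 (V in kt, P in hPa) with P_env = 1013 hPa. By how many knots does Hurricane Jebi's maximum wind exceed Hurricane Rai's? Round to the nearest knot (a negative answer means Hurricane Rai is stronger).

5 kt

Hurricane Jebi: ΔP = 88; V ≈ 6.2 × 88^0.626 ≈ 102.24 kt.
Hurricane Rai: ΔP = 81; V ≈ 6.2 × 81^0.626 ≈ 97.07 kt.
Difference ≈ 102.24 − 97.07 = 5.17 → 5 kt.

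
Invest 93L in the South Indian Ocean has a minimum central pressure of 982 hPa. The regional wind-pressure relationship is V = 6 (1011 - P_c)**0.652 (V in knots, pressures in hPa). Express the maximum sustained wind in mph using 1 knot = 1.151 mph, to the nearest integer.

62 mph

ΔP = 1011 − 982 = 29 hPa.
V ≈ 6 × 29^0.652 = 6 × 8.984 ≈ 53.906 kt.
53.906 × 1.151 ≈ 62.05 mph → 62 mph.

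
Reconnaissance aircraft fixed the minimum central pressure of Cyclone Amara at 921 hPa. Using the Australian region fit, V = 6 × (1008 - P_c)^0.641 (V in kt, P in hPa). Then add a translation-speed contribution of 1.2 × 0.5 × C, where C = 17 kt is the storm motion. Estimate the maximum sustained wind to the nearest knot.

115 kt

ΔP = 1008 − 921 = 87 hPa.
87^0.641 ≈ 17.508.
V ≈ 6 × 17.508 ≈ 105.0 kt.
Translation term: 1.2 × 0.5 × 17 = 10.2 kt.
Corrected V ≈ 115.2 kt → 115 kt.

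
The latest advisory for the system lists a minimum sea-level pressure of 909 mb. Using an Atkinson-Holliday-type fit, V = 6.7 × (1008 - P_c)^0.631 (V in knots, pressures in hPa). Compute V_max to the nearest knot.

122 kt

ΔP = 1008 − 909 = 99 mb.
99^0.631 ≈ 18.165.
V ≈ 6.7 × 18.165 ≈ 121.7 kt.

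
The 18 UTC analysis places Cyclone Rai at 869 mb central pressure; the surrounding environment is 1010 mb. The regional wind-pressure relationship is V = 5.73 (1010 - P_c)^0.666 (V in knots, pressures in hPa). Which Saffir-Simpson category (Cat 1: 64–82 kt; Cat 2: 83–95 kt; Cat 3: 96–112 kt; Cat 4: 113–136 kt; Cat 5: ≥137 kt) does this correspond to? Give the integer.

5

ΔP = 1010 − 869 = 141 mb.
V ≈ 5.73 × 141^0.666 = 5.73 × 27.00 ≈ 155 kt.
155 kt falls in the Category 5 band.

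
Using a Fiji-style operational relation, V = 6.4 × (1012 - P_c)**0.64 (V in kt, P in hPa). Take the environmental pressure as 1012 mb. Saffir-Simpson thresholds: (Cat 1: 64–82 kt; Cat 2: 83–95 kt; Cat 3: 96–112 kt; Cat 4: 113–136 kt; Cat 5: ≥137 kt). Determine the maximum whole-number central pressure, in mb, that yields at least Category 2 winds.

957 mb

Category 2 begins at V = 83 kt.
Required ΔP = (83/6.4)^(1/0.64) = 12.969^1.562 ≈ 54.82 mb.
P_c ≤ 1012 − 54.82 = 957.18, so the highest integer P_c is 957 mb.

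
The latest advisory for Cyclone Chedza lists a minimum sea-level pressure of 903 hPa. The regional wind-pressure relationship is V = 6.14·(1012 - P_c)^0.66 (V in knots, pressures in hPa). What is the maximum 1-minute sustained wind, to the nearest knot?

ΔP = 1012 − 903 = 109 hPa.
109^0.66 ≈ 22.116.
V ≈ 6.14 × 22.116 ≈ 135.8 kt.

136 kt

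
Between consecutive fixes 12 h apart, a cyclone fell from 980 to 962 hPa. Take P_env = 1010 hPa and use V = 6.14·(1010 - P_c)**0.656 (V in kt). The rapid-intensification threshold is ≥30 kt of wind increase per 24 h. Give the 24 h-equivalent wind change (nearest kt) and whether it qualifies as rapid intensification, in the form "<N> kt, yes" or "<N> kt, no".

V₁: ΔP = 30, V ≈ 6.14 × 30^0.656 ≈ 57.17 kt.
V₂: ΔP = 48, V ≈ 6.14 × 48^0.656 ≈ 77.81 kt.
ΔV over 12 h = 20.64 kt → 24 h equivalent = 20.64 × 24/12 ≈ 41.28 kt.
41 kt ≥ 30 kt ⇒ rapid intensification.

41 kt, yes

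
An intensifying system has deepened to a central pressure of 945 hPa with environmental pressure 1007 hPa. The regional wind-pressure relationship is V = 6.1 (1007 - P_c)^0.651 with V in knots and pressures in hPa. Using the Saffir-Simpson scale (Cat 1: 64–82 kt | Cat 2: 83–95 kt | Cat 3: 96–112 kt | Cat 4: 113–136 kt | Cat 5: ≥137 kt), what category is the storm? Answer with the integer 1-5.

2

ΔP = 1007 − 945 = 62 hPa.
V ≈ 6.1 × 62^0.651 = 6.1 × 14.68 ≈ 90 kt.
90 kt falls in the Category 2 band.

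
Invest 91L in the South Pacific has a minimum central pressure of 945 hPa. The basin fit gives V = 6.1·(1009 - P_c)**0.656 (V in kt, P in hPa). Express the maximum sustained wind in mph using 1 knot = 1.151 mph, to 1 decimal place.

107.5 mph

ΔP = 1009 − 945 = 64 hPa.
V ≈ 6.1 × 64^0.656 = 6.1 × 15.306 ≈ 93.365 kt.
93.365 × 1.151 ≈ 107.46 mph → 107.5 mph.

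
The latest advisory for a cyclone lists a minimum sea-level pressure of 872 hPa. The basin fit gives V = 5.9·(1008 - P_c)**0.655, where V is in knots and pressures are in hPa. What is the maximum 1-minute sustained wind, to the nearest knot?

147 kt

ΔP = 1008 − 872 = 136 hPa.
136^0.655 ≈ 24.973.
V ≈ 5.9 × 24.973 ≈ 147.3 kt.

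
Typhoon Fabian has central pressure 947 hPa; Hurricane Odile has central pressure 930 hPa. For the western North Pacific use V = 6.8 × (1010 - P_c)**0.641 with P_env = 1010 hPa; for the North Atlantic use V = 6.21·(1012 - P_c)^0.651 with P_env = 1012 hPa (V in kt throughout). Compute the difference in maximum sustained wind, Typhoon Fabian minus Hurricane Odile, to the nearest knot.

-13 kt

Typhoon Fabian: ΔP = 63; V ≈ 6.8 × 63^0.641 ≈ 96.80 kt.
Hurricane Odile: ΔP = 82; V ≈ 6.21 × 82^0.651 ≈ 109.39 kt.
Difference ≈ 96.80 − 109.39 = -12.59 → -13 kt.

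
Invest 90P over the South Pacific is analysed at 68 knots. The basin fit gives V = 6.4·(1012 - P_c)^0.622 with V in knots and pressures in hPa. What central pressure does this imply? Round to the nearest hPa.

967 hPa

ΔP = (V / 6.4)^(1/0.622) = (68/6.4)^1.608.
68/6.4 = 10.625; 10.625^1.608 ≈ 44.67 hPa.
P_c = 1012 − 44.67 = 967.33 ≈ 967 hPa.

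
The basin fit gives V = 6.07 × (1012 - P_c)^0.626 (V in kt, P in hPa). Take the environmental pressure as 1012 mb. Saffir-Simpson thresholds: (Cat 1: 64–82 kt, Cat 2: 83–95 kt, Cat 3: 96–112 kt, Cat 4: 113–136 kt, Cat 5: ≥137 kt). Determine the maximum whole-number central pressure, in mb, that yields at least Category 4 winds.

Category 4 begins at V = 113 kt.
Required ΔP = (113/6.07)^(1/0.626) = 18.616^1.597 ≈ 106.80 mb.
P_c ≤ 1012 − 106.80 = 905.20, so the highest integer P_c is 905 mb.

905 mb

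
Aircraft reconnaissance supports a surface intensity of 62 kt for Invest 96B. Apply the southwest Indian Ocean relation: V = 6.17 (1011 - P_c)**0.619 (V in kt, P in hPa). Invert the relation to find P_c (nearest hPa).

ΔP = (V / 6.17)^(1/0.619) = (62/6.17)^1.616.
62/6.17 = 10.049; 10.049^1.616 ≈ 41.58 hPa.
P_c = 1011 − 41.58 = 969.42 ≈ 969 hPa.

969 hPa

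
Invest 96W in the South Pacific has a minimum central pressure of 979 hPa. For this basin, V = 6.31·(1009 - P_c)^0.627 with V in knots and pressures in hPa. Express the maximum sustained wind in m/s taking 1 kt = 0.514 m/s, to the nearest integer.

ΔP = 1009 − 979 = 30 hPa.
V ≈ 6.31 × 30^0.627 = 6.31 × 8.436 ≈ 53.233 kt.
53.233 × 0.514 ≈ 27.36 m/s → 27 m/s.

27 m/s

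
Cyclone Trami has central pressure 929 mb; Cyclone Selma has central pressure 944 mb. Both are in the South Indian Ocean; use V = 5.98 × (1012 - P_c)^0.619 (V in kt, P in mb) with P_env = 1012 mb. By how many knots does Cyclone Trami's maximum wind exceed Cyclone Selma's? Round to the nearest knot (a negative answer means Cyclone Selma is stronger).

Cyclone Trami: ΔP = 83; V ≈ 5.98 × 83^0.619 ≈ 92.17 kt.
Cyclone Selma: ΔP = 68; V ≈ 5.98 × 68^0.619 ≈ 81.47 kt.
Difference ≈ 92.17 − 81.47 = 10.70 → 11 kt.

11 kt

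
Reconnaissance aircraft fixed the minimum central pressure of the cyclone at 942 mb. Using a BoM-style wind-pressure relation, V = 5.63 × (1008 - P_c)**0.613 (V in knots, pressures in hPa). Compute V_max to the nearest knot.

ΔP = 1008 − 942 = 66 mb.
66^0.613 ≈ 13.043.
V ≈ 5.63 × 13.043 ≈ 73.4 kt.

73 kt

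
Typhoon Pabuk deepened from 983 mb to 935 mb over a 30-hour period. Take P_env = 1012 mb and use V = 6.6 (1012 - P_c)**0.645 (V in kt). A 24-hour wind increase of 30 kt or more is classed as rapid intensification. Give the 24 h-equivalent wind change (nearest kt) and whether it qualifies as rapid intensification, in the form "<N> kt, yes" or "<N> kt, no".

41 kt, yes

V₁: ΔP = 29, V ≈ 6.6 × 29^0.645 ≈ 57.91 kt.
V₂: ΔP = 77, V ≈ 6.6 × 77^0.645 ≈ 108.73 kt.
ΔV over 30 h = 50.82 kt → 24 h equivalent = 50.82 × 24/30 ≈ 40.66 kt.
41 kt ≥ 30 kt ⇒ rapid intensification.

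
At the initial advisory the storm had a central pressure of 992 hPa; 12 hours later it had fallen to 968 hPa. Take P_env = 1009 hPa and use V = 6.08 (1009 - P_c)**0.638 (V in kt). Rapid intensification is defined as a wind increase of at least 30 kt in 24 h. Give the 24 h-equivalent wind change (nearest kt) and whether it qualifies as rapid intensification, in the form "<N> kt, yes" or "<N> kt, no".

56 kt, yes

V₁: ΔP = 17, V ≈ 6.08 × 17^0.638 ≈ 37.06 kt.
V₂: ΔP = 41, V ≈ 6.08 × 41^0.638 ≈ 64.99 kt.
ΔV over 12 h = 27.93 kt → 24 h equivalent = 27.93 × 24/12 ≈ 55.86 kt.
56 kt ≥ 30 kt ⇒ rapid intensification.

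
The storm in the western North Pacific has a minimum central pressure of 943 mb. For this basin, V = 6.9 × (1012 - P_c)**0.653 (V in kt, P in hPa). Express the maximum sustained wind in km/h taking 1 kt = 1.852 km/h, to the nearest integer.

ΔP = 1012 − 943 = 69 mb.
V ≈ 6.9 × 69^0.653 = 6.9 × 15.877 ≈ 109.551 kt.
109.551 × 1.852 ≈ 202.89 km/h → 203 km/h.

203 km/h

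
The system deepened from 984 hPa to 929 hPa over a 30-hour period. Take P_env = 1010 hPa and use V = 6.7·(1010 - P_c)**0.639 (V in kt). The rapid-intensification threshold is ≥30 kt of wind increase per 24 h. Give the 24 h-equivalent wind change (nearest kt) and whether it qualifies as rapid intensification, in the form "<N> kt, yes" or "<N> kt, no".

46 kt, yes

V₁: ΔP = 26, V ≈ 6.7 × 26^0.639 ≈ 53.73 kt.
V₂: ΔP = 81, V ≈ 6.7 × 81^0.639 ≈ 111.07 kt.
ΔV over 30 h = 57.34 kt → 24 h equivalent = 57.34 × 24/30 ≈ 45.87 kt.
46 kt ≥ 30 kt ⇒ rapid intensification.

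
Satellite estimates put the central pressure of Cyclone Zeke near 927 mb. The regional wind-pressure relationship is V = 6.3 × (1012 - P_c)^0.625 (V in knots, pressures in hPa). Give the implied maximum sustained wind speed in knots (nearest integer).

ΔP = 1012 − 927 = 85 mb.
85^0.625 ≈ 16.065.
V ≈ 6.3 × 16.065 ≈ 101.2 kt.

101 kt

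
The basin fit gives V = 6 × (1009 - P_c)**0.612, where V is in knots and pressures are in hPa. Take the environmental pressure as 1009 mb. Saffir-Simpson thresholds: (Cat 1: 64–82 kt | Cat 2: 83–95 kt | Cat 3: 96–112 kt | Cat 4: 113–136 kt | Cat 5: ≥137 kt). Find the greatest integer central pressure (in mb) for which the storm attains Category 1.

Category 1 begins at V = 64 kt.
Required ΔP = (64/6)^(1/0.612) = 10.667^1.634 ≈ 47.84 mb.
P_c ≤ 1009 − 47.84 = 961.16, so the highest integer P_c is 961 mb.

961 mb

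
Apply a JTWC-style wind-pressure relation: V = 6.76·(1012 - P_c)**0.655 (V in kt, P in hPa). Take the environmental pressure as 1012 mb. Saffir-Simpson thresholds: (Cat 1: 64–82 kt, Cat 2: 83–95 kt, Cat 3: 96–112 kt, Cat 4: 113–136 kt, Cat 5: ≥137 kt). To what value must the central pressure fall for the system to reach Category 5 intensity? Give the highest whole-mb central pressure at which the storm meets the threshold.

913 mb

Category 5 begins at V = 137 kt.
Required ΔP = (137/6.76)^(1/0.655) = 20.266^1.527 ≈ 98.87 mb.
P_c ≤ 1012 − 98.87 = 913.13, so the highest integer P_c is 913 mb.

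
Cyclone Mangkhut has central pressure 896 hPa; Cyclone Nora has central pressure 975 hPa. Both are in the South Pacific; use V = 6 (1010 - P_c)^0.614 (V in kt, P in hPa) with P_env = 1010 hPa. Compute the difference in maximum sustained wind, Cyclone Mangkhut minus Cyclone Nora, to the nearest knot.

57 kt

Cyclone Mangkhut: ΔP = 114; V ≈ 6 × 114^0.614 ≈ 109.92 kt.
Cyclone Nora: ΔP = 35; V ≈ 6 × 35^0.614 ≈ 53.24 kt.
Difference ≈ 109.92 − 53.24 = 56.68 → 57 kt.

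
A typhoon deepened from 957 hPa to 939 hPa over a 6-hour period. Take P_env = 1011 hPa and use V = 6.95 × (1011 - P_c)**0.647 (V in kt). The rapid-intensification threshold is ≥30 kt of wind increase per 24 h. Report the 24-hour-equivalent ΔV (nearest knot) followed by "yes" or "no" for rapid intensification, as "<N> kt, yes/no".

V₁: ΔP = 54, V ≈ 6.95 × 54^0.647 ≈ 91.80 kt.
V₂: ΔP = 72, V ≈ 6.95 × 72^0.647 ≈ 110.58 kt.
ΔV over 6 h = 18.78 kt → 24 h equivalent = 18.78 × 24/6 ≈ 75.12 kt.
75 kt ≥ 30 kt ⇒ rapid intensification.

75 kt, yes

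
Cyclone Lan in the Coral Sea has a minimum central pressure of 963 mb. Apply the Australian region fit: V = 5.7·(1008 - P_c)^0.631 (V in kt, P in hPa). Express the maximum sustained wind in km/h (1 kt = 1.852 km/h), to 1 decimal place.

ΔP = 1008 − 963 = 45 mb.
V ≈ 5.7 × 45^0.631 = 5.7 × 11.045 ≈ 62.958 kt.
62.958 × 1.852 ≈ 116.60 km/h → 116.6 km/h.

116.6 km/h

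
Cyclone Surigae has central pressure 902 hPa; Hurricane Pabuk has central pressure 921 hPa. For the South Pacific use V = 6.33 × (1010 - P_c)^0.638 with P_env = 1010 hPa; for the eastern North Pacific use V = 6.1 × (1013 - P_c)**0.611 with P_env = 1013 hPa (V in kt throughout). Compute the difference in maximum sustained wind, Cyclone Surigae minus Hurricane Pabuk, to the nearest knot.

Cyclone Surigae: ΔP = 108; V ≈ 6.33 × 108^0.638 ≈ 125.52 kt.
Hurricane Pabuk: ΔP = 92; V ≈ 6.1 × 92^0.611 ≈ 96.65 kt.
Difference ≈ 125.52 − 96.65 = 28.87 → 29 kt.

29 kt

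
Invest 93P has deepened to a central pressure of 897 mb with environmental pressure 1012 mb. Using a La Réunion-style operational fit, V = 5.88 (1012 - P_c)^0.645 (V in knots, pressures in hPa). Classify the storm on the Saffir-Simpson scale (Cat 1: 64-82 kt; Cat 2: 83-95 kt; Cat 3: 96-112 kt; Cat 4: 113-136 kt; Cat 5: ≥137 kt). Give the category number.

4

ΔP = 1012 − 897 = 115 mb.
V ≈ 5.88 × 115^0.645 = 5.88 × 21.34 ≈ 125 kt.
125 kt falls in the Category 4 band.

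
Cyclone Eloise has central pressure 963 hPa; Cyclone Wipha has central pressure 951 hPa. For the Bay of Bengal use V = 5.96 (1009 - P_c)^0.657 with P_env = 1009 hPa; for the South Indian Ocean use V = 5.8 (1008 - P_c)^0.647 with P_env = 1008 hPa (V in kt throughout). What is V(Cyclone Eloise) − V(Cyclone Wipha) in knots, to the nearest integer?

-6 kt

Cyclone Eloise: ΔP = 46; V ≈ 5.96 × 46^0.657 ≈ 73.74 kt.
Cyclone Wipha: ΔP = 57; V ≈ 5.8 × 57^0.647 ≈ 79.34 kt.
Difference ≈ 73.74 − 79.34 = -5.60 → -6 kt.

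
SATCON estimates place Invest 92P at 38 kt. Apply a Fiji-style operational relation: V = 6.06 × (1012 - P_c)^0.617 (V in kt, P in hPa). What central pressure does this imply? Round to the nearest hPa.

ΔP = (V / 6.06)^(1/0.617) = (38/6.06)^1.621.
38/6.06 = 6.271; 6.271^1.621 ≈ 19.60 hPa.
P_c = 1012 − 19.60 = 992.40 ≈ 992 hPa.

992 hPa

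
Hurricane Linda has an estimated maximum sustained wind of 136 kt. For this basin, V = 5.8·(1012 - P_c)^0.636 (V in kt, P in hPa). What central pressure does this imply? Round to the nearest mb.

ΔP = (V / 5.8)^(1/0.636) = (136/5.8)^1.572.
136/5.8 = 23.448; 23.448^1.572 ≈ 142.65 mb.
P_c = 1012 − 142.65 = 869.35 ≈ 869 mb.

869 mb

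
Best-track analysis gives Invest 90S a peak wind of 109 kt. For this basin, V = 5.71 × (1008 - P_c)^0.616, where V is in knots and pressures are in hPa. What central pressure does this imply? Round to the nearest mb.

ΔP = (V / 5.71)^(1/0.616) = (109/5.71)^1.623.
109/5.71 = 19.089; 19.089^1.623 ≈ 120.01 mb.
P_c = 1008 − 120.01 = 887.99 ≈ 888 mb.

888 mb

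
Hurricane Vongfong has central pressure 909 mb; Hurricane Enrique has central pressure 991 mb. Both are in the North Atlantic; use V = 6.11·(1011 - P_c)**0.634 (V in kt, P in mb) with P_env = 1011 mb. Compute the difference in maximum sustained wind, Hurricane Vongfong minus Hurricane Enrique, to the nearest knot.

Hurricane Vongfong: ΔP = 102; V ≈ 6.11 × 102^0.634 ≈ 114.68 kt.
Hurricane Enrique: ΔP = 20; V ≈ 6.11 × 20^0.634 ≈ 40.82 kt.
Difference ≈ 114.68 − 40.82 = 73.86 → 74 kt.

74 kt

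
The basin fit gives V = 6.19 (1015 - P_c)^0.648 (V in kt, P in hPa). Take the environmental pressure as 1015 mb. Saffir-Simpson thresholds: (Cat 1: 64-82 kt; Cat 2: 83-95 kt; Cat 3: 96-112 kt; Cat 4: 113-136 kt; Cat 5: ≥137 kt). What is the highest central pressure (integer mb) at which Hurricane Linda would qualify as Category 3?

Category 3 begins at V = 96 kt.
Required ΔP = (96/6.19)^(1/0.648) = 15.509^1.543 ≈ 68.76 mb.
P_c ≤ 1015 − 68.76 = 946.24, so the highest integer P_c is 946 mb.

946 mb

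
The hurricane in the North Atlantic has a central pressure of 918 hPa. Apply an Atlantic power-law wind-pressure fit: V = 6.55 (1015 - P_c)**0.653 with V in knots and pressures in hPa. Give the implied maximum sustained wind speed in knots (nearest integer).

ΔP = 1015 − 918 = 97 hPa.
97^0.653 ≈ 19.832.
V ≈ 6.55 × 19.832 ≈ 129.9 kt.

130 kt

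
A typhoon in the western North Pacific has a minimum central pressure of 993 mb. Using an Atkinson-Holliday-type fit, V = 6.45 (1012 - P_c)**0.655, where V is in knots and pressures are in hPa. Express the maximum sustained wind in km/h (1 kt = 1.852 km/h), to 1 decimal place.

ΔP = 1012 − 993 = 19 mb.
V ≈ 6.45 × 19^0.655 = 6.45 × 6.880 ≈ 44.376 kt.
44.376 × 1.852 ≈ 82.18 km/h → 82.2 km/h.

82.2 km/h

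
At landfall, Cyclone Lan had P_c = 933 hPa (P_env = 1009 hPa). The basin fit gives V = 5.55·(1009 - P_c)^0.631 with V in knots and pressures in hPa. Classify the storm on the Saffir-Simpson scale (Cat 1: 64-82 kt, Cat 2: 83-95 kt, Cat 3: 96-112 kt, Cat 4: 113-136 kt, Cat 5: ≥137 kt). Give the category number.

ΔP = 1009 − 933 = 76 hPa.
V ≈ 5.55 × 76^0.631 = 5.55 × 15.37 ≈ 85 kt.
85 kt falls in the Category 2 band.

2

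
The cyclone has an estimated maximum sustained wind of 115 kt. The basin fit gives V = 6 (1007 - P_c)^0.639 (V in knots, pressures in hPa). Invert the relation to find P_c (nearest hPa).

ΔP = (V / 6)^(1/0.639) = (115/6)^1.565.
115/6 = 19.167; 19.167^1.565 ≈ 101.65 hPa.
P_c = 1007 − 101.65 = 905.35 ≈ 905 hPa.

905 hPa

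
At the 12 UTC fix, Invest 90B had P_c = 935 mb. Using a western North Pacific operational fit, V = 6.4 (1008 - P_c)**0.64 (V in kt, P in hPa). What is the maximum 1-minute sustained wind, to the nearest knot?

100 kt

ΔP = 1008 − 935 = 73 mb.
73^0.64 ≈ 15.579.
V ≈ 6.4 × 15.579 ≈ 99.7 kt.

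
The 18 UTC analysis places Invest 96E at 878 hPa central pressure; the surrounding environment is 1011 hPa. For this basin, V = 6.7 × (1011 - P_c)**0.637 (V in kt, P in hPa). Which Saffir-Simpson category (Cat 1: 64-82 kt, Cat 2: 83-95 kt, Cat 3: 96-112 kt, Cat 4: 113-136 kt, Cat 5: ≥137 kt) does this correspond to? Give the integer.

ΔP = 1011 − 878 = 133 hPa.
V ≈ 6.7 × 133^0.637 = 6.7 × 22.54 ≈ 151 kt.
151 kt falls in the Category 5 band.

5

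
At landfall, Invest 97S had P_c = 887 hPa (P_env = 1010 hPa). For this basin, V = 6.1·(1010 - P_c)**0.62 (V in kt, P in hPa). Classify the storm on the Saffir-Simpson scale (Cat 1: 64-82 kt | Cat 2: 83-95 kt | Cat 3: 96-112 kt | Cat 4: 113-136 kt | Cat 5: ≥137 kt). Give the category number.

4

ΔP = 1010 − 887 = 123 hPa.
V ≈ 6.1 × 123^0.62 = 6.1 × 19.76 ≈ 121 kt.
121 kt falls in the Category 4 band.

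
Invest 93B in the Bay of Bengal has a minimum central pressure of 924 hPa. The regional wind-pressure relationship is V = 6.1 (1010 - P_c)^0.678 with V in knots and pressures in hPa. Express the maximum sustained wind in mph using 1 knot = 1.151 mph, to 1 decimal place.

ΔP = 1010 − 924 = 86 hPa.
V ≈ 6.1 × 86^0.678 = 6.1 × 20.492 ≈ 125.003 kt.
125.003 × 1.151 ≈ 143.88 mph → 143.9 mph.

143.9 mph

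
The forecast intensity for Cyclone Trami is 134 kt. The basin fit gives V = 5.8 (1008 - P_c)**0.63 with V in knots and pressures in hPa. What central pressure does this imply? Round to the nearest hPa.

862 hPa

ΔP = (V / 5.8)^(1/0.63) = (134/5.8)^1.587.
134/5.8 = 23.103; 23.103^1.587 ≈ 146.07 hPa.
P_c = 1008 − 146.07 = 861.93 ≈ 862 hPa.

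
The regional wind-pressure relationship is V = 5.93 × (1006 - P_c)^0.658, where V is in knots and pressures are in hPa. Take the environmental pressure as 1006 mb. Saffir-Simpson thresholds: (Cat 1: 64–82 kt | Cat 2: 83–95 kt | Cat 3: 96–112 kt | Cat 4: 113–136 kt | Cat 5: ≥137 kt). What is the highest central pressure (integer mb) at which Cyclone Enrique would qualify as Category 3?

937 mb

Category 3 begins at V = 96 kt.
Required ΔP = (96/5.93)^(1/0.658) = 16.189^1.520 ≈ 68.82 mb.
P_c ≤ 1006 − 68.82 = 937.18, so the highest integer P_c is 937 mb.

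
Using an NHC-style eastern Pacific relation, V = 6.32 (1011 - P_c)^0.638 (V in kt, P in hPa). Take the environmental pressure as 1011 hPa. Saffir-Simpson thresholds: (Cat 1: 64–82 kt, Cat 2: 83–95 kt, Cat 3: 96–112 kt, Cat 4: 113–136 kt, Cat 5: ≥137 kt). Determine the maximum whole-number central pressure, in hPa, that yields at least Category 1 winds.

973 hPa

Category 1 begins at V = 64 kt.
Required ΔP = (64/6.32)^(1/0.638) = 10.127^1.567 ≈ 37.67 hPa.
P_c ≤ 1011 − 37.67 = 973.33, so the highest integer P_c is 973 hPa.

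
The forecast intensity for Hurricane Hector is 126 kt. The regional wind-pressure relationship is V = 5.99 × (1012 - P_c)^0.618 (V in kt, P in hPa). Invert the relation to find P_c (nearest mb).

874 mb

ΔP = (V / 5.99)^(1/0.618) = (126/5.99)^1.618.
126/5.99 = 21.035; 21.035^1.618 ≈ 138.26 mb.
P_c = 1012 − 138.26 = 873.74 ≈ 874 mb.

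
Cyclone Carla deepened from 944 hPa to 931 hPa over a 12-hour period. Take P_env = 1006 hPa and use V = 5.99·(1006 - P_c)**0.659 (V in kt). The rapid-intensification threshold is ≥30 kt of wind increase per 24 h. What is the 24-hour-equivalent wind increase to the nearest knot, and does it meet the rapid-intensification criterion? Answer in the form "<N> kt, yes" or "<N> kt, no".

24 kt, no

V₁: ΔP = 62, V ≈ 5.99 × 62^0.659 ≈ 90.91 kt.
V₂: ΔP = 75, V ≈ 5.99 × 75^0.659 ≈ 103.06 kt.
ΔV over 12 h = 12.15 kt → 24 h equivalent = 12.15 × 24/12 ≈ 24.30 kt.
24 kt < 30 kt ⇒ not rapid intensification.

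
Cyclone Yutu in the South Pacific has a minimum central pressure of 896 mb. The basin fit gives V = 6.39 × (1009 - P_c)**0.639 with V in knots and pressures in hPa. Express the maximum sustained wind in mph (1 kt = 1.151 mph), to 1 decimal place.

ΔP = 1009 − 896 = 113 mb.
V ≈ 6.39 × 113^0.639 = 6.39 × 20.508 ≈ 131.044 kt.
131.044 × 1.151 ≈ 150.83 mph → 150.8 mph.

150.8 mph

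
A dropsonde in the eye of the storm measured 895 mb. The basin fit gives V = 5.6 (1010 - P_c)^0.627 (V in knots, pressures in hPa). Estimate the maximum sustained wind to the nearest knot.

ΔP = 1010 − 895 = 115 mb.
115^0.627 ≈ 19.591.
V ≈ 5.6 × 19.591 ≈ 109.7 kt.

110 kt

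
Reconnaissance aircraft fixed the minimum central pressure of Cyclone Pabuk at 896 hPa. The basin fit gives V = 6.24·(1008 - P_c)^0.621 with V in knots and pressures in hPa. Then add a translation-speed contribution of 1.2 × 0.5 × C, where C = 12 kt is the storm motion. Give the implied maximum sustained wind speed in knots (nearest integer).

124 kt

ΔP = 1008 − 896 = 112 hPa.
112^0.621 ≈ 18.731.
V ≈ 6.24 × 18.731 ≈ 116.9 kt.
Translation term: 1.2 × 0.5 × 12 = 7.2 kt.
Corrected V ≈ 124.1 kt → 124 kt.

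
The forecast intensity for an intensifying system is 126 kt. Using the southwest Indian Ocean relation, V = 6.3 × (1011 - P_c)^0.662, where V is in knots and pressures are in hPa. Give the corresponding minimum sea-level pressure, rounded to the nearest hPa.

919 hPa

ΔP = (V / 6.3)^(1/0.662) = (126/6.3)^1.511.
126/6.3 = 20.000; 20.000^1.511 ≈ 92.32 hPa.
P_c = 1011 − 92.32 = 918.68 ≈ 919 hPa.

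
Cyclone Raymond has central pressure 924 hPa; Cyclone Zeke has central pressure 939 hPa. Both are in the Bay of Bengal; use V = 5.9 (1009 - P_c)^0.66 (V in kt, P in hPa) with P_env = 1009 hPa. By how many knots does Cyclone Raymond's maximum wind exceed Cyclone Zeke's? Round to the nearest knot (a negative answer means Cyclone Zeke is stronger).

13 kt

Cyclone Raymond: ΔP = 85; V ≈ 5.9 × 85^0.66 ≈ 110.73 kt.
Cyclone Zeke: ΔP = 70; V ≈ 5.9 × 70^0.66 ≈ 97.41 kt.
Difference ≈ 110.73 − 97.41 = 13.32 → 13 kt.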